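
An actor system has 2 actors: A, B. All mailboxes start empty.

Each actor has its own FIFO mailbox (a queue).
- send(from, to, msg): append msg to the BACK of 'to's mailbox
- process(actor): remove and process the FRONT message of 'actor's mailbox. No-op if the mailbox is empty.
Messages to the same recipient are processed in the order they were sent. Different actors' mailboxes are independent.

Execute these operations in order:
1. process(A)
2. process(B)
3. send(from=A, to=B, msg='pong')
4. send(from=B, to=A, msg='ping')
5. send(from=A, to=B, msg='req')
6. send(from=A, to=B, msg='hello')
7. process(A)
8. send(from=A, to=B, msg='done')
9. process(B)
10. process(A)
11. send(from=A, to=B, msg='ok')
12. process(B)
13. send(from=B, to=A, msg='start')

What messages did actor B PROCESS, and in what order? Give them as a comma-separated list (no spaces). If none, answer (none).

After 1 (process(A)): A:[] B:[]
After 2 (process(B)): A:[] B:[]
After 3 (send(from=A, to=B, msg='pong')): A:[] B:[pong]
After 4 (send(from=B, to=A, msg='ping')): A:[ping] B:[pong]
After 5 (send(from=A, to=B, msg='req')): A:[ping] B:[pong,req]
After 6 (send(from=A, to=B, msg='hello')): A:[ping] B:[pong,req,hello]
After 7 (process(A)): A:[] B:[pong,req,hello]
After 8 (send(from=A, to=B, msg='done')): A:[] B:[pong,req,hello,done]
After 9 (process(B)): A:[] B:[req,hello,done]
After 10 (process(A)): A:[] B:[req,hello,done]
After 11 (send(from=A, to=B, msg='ok')): A:[] B:[req,hello,done,ok]
After 12 (process(B)): A:[] B:[hello,done,ok]
After 13 (send(from=B, to=A, msg='start')): A:[start] B:[hello,done,ok]

Answer: pong,req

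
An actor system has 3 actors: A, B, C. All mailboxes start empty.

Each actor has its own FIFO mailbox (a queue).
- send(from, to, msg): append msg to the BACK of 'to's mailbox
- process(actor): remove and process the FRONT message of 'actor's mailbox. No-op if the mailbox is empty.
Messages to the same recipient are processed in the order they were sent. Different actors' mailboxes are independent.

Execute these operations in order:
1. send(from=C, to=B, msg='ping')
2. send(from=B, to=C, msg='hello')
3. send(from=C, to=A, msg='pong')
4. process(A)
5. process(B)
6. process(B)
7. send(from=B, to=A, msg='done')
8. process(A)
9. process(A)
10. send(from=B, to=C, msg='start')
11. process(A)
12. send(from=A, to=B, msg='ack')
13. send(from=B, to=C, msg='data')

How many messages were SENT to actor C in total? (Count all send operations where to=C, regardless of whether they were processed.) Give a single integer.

After 1 (send(from=C, to=B, msg='ping')): A:[] B:[ping] C:[]
After 2 (send(from=B, to=C, msg='hello')): A:[] B:[ping] C:[hello]
After 3 (send(from=C, to=A, msg='pong')): A:[pong] B:[ping] C:[hello]
After 4 (process(A)): A:[] B:[ping] C:[hello]
After 5 (process(B)): A:[] B:[] C:[hello]
After 6 (process(B)): A:[] B:[] C:[hello]
After 7 (send(from=B, to=A, msg='done')): A:[done] B:[] C:[hello]
After 8 (process(A)): A:[] B:[] C:[hello]
After 9 (process(A)): A:[] B:[] C:[hello]
After 10 (send(from=B, to=C, msg='start')): A:[] B:[] C:[hello,start]
After 11 (process(A)): A:[] B:[] C:[hello,start]
After 12 (send(from=A, to=B, msg='ack')): A:[] B:[ack] C:[hello,start]
After 13 (send(from=B, to=C, msg='data')): A:[] B:[ack] C:[hello,start,data]

Answer: 3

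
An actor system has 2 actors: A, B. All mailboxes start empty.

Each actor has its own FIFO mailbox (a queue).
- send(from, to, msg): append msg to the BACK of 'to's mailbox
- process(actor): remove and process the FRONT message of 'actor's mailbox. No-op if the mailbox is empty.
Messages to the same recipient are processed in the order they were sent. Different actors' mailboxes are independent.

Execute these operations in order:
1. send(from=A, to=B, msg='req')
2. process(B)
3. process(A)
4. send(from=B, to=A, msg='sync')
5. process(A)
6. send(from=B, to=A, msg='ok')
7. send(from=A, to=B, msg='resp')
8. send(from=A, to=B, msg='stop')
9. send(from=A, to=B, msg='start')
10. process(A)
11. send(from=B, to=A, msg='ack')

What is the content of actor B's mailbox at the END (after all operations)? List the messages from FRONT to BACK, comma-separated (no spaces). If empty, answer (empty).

After 1 (send(from=A, to=B, msg='req')): A:[] B:[req]
After 2 (process(B)): A:[] B:[]
After 3 (process(A)): A:[] B:[]
After 4 (send(from=B, to=A, msg='sync')): A:[sync] B:[]
After 5 (process(A)): A:[] B:[]
After 6 (send(from=B, to=A, msg='ok')): A:[ok] B:[]
After 7 (send(from=A, to=B, msg='resp')): A:[ok] B:[resp]
After 8 (send(from=A, to=B, msg='stop')): A:[ok] B:[resp,stop]
After 9 (send(from=A, to=B, msg='start')): A:[ok] B:[resp,stop,start]
After 10 (process(A)): A:[] B:[resp,stop,start]
After 11 (send(from=B, to=A, msg='ack')): A:[ack] B:[resp,stop,start]

Answer: resp,stop,start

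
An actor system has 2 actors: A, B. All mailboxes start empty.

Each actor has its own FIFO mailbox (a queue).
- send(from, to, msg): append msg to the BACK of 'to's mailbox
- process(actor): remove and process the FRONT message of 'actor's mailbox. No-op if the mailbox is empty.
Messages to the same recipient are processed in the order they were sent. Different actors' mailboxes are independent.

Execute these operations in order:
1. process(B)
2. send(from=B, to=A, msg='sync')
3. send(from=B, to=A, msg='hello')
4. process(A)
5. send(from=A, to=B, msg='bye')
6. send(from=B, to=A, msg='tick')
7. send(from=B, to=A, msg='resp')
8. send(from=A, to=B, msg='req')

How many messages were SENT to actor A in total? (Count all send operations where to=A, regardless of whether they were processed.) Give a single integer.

After 1 (process(B)): A:[] B:[]
After 2 (send(from=B, to=A, msg='sync')): A:[sync] B:[]
After 3 (send(from=B, to=A, msg='hello')): A:[sync,hello] B:[]
After 4 (process(A)): A:[hello] B:[]
After 5 (send(from=A, to=B, msg='bye')): A:[hello] B:[bye]
After 6 (send(from=B, to=A, msg='tick')): A:[hello,tick] B:[bye]
After 7 (send(from=B, to=A, msg='resp')): A:[hello,tick,resp] B:[bye]
After 8 (send(from=A, to=B, msg='req')): A:[hello,tick,resp] B:[bye,req]

Answer: 4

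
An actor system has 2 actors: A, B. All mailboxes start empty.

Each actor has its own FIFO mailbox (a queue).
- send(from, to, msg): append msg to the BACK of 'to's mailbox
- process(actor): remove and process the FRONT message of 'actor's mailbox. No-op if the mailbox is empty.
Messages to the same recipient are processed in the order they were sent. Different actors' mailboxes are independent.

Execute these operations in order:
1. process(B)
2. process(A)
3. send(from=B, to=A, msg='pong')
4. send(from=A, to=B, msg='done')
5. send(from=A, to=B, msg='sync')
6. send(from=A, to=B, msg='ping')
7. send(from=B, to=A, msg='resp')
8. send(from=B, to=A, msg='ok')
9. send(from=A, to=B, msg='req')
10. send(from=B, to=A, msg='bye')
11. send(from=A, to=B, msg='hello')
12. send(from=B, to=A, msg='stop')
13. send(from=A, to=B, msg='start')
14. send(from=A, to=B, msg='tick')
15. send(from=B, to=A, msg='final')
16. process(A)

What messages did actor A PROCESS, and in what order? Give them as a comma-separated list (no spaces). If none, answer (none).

After 1 (process(B)): A:[] B:[]
After 2 (process(A)): A:[] B:[]
After 3 (send(from=B, to=A, msg='pong')): A:[pong] B:[]
After 4 (send(from=A, to=B, msg='done')): A:[pong] B:[done]
After 5 (send(from=A, to=B, msg='sync')): A:[pong] B:[done,sync]
After 6 (send(from=A, to=B, msg='ping')): A:[pong] B:[done,sync,ping]
After 7 (send(from=B, to=A, msg='resp')): A:[pong,resp] B:[done,sync,ping]
After 8 (send(from=B, to=A, msg='ok')): A:[pong,resp,ok] B:[done,sync,ping]
After 9 (send(from=A, to=B, msg='req')): A:[pong,resp,ok] B:[done,sync,ping,req]
After 10 (send(from=B, to=A, msg='bye')): A:[pong,resp,ok,bye] B:[done,sync,ping,req]
After 11 (send(from=A, to=B, msg='hello')): A:[pong,resp,ok,bye] B:[done,sync,ping,req,hello]
After 12 (send(from=B, to=A, msg='stop')): A:[pong,resp,ok,bye,stop] B:[done,sync,ping,req,hello]
After 13 (send(from=A, to=B, msg='start')): A:[pong,resp,ok,bye,stop] B:[done,sync,ping,req,hello,start]
After 14 (send(from=A, to=B, msg='tick')): A:[pong,resp,ok,bye,stop] B:[done,sync,ping,req,hello,start,tick]
After 15 (send(from=B, to=A, msg='final')): A:[pong,resp,ok,bye,stop,final] B:[done,sync,ping,req,hello,start,tick]
After 16 (process(A)): A:[resp,ok,bye,stop,final] B:[done,sync,ping,req,hello,start,tick]

Answer: pong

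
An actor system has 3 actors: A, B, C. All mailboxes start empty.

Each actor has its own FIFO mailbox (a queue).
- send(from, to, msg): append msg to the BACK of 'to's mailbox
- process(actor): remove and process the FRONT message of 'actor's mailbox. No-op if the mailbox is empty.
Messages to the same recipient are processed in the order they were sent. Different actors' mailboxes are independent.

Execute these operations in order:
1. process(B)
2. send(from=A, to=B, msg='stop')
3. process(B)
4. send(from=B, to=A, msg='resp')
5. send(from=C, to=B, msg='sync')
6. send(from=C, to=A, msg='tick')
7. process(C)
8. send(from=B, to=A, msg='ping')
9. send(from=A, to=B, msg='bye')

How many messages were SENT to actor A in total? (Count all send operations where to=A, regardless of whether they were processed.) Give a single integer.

After 1 (process(B)): A:[] B:[] C:[]
After 2 (send(from=A, to=B, msg='stop')): A:[] B:[stop] C:[]
After 3 (process(B)): A:[] B:[] C:[]
After 4 (send(from=B, to=A, msg='resp')): A:[resp] B:[] C:[]
After 5 (send(from=C, to=B, msg='sync')): A:[resp] B:[sync] C:[]
After 6 (send(from=C, to=A, msg='tick')): A:[resp,tick] B:[sync] C:[]
After 7 (process(C)): A:[resp,tick] B:[sync] C:[]
After 8 (send(from=B, to=A, msg='ping')): A:[resp,tick,ping] B:[sync] C:[]
After 9 (send(from=A, to=B, msg='bye')): A:[resp,tick,ping] B:[sync,bye] C:[]

Answer: 3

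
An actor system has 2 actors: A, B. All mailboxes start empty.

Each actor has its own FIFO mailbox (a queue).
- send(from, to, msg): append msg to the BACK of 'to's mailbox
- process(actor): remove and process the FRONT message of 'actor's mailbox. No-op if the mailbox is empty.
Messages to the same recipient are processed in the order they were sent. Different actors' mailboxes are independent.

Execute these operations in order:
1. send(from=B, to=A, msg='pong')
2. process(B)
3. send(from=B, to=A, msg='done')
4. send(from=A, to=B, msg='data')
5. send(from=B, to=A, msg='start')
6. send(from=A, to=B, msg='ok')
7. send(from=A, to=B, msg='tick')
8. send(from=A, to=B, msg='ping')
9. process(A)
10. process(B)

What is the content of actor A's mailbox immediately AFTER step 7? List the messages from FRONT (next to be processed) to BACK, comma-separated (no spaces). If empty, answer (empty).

After 1 (send(from=B, to=A, msg='pong')): A:[pong] B:[]
After 2 (process(B)): A:[pong] B:[]
After 3 (send(from=B, to=A, msg='done')): A:[pong,done] B:[]
After 4 (send(from=A, to=B, msg='data')): A:[pong,done] B:[data]
After 5 (send(from=B, to=A, msg='start')): A:[pong,done,start] B:[data]
After 6 (send(from=A, to=B, msg='ok')): A:[pong,done,start] B:[data,ok]
After 7 (send(from=A, to=B, msg='tick')): A:[pong,done,start] B:[data,ok,tick]

pong,done,start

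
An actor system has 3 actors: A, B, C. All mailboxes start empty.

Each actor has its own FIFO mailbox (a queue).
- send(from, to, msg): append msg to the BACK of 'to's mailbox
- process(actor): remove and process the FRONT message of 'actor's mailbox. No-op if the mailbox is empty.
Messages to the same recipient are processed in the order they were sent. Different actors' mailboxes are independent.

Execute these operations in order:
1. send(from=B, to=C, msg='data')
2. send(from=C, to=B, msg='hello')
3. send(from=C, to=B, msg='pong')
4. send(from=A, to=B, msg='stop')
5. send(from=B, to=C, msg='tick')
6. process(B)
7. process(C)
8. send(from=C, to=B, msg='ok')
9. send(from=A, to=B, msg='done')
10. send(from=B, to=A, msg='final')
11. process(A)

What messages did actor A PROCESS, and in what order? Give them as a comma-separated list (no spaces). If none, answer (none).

After 1 (send(from=B, to=C, msg='data')): A:[] B:[] C:[data]
After 2 (send(from=C, to=B, msg='hello')): A:[] B:[hello] C:[data]
After 3 (send(from=C, to=B, msg='pong')): A:[] B:[hello,pong] C:[data]
After 4 (send(from=A, to=B, msg='stop')): A:[] B:[hello,pong,stop] C:[data]
After 5 (send(from=B, to=C, msg='tick')): A:[] B:[hello,pong,stop] C:[data,tick]
After 6 (process(B)): A:[] B:[pong,stop] C:[data,tick]
After 7 (process(C)): A:[] B:[pong,stop] C:[tick]
After 8 (send(from=C, to=B, msg='ok')): A:[] B:[pong,stop,ok] C:[tick]
After 9 (send(from=A, to=B, msg='done')): A:[] B:[pong,stop,ok,done] C:[tick]
After 10 (send(from=B, to=A, msg='final')): A:[final] B:[pong,stop,ok,done] C:[tick]
After 11 (process(A)): A:[] B:[pong,stop,ok,done] C:[tick]

Answer: final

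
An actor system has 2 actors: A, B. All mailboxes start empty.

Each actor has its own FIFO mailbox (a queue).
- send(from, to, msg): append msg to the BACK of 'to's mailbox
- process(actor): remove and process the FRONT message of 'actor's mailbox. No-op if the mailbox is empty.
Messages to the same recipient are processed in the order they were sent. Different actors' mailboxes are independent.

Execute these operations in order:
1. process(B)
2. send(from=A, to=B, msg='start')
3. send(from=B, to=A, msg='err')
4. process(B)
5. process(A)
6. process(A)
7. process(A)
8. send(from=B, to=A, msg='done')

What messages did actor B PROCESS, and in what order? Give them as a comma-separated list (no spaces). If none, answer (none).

After 1 (process(B)): A:[] B:[]
After 2 (send(from=A, to=B, msg='start')): A:[] B:[start]
After 3 (send(from=B, to=A, msg='err')): A:[err] B:[start]
After 4 (process(B)): A:[err] B:[]
After 5 (process(A)): A:[] B:[]
After 6 (process(A)): A:[] B:[]
After 7 (process(A)): A:[] B:[]
After 8 (send(from=B, to=A, msg='done')): A:[done] B:[]

Answer: start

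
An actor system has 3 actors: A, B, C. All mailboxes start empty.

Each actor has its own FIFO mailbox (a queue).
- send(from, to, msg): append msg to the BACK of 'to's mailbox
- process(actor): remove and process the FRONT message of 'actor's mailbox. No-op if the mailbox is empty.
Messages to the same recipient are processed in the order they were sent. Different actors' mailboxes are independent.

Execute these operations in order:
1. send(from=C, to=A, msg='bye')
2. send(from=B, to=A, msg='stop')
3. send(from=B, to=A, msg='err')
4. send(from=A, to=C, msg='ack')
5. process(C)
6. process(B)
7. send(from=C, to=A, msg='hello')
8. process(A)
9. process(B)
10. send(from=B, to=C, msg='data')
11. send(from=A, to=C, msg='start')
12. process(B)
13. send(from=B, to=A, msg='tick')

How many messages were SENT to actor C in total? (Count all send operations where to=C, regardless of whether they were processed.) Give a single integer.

Answer: 3

Derivation:
After 1 (send(from=C, to=A, msg='bye')): A:[bye] B:[] C:[]
After 2 (send(from=B, to=A, msg='stop')): A:[bye,stop] B:[] C:[]
After 3 (send(from=B, to=A, msg='err')): A:[bye,stop,err] B:[] C:[]
After 4 (send(from=A, to=C, msg='ack')): A:[bye,stop,err] B:[] C:[ack]
After 5 (process(C)): A:[bye,stop,err] B:[] C:[]
After 6 (process(B)): A:[bye,stop,err] B:[] C:[]
After 7 (send(from=C, to=A, msg='hello')): A:[bye,stop,err,hello] B:[] C:[]
After 8 (process(A)): A:[stop,err,hello] B:[] C:[]
After 9 (process(B)): A:[stop,err,hello] B:[] C:[]
After 10 (send(from=B, to=C, msg='data')): A:[stop,err,hello] B:[] C:[data]
After 11 (send(from=A, to=C, msg='start')): A:[stop,err,hello] B:[] C:[data,start]
After 12 (process(B)): A:[stop,err,hello] B:[] C:[data,start]
After 13 (send(from=B, to=A, msg='tick')): A:[stop,err,hello,tick] B:[] C:[data,start]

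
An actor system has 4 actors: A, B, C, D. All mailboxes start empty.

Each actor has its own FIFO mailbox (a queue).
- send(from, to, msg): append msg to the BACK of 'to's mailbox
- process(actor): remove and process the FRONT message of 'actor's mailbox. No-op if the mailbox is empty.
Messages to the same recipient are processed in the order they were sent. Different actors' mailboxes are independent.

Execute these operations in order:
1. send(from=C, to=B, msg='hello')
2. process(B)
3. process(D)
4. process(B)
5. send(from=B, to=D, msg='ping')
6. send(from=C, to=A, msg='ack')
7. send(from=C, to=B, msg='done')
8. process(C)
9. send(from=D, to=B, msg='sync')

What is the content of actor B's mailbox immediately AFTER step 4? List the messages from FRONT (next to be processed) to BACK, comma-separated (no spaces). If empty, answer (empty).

After 1 (send(from=C, to=B, msg='hello')): A:[] B:[hello] C:[] D:[]
After 2 (process(B)): A:[] B:[] C:[] D:[]
After 3 (process(D)): A:[] B:[] C:[] D:[]
After 4 (process(B)): A:[] B:[] C:[] D:[]

(empty)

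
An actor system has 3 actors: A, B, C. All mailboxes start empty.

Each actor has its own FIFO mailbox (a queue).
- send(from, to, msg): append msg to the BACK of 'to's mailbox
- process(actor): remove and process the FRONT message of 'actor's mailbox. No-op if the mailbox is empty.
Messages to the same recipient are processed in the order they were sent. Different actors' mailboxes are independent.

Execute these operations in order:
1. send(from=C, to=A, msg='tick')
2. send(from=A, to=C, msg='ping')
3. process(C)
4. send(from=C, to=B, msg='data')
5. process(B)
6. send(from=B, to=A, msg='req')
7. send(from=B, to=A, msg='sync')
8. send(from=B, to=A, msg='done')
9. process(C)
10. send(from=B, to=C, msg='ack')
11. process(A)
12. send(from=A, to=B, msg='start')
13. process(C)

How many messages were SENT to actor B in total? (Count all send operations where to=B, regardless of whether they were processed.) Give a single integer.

Answer: 2

Derivation:
After 1 (send(from=C, to=A, msg='tick')): A:[tick] B:[] C:[]
After 2 (send(from=A, to=C, msg='ping')): A:[tick] B:[] C:[ping]
After 3 (process(C)): A:[tick] B:[] C:[]
After 4 (send(from=C, to=B, msg='data')): A:[tick] B:[data] C:[]
After 5 (process(B)): A:[tick] B:[] C:[]
After 6 (send(from=B, to=A, msg='req')): A:[tick,req] B:[] C:[]
After 7 (send(from=B, to=A, msg='sync')): A:[tick,req,sync] B:[] C:[]
After 8 (send(from=B, to=A, msg='done')): A:[tick,req,sync,done] B:[] C:[]
After 9 (process(C)): A:[tick,req,sync,done] B:[] C:[]
After 10 (send(from=B, to=C, msg='ack')): A:[tick,req,sync,done] B:[] C:[ack]
After 11 (process(A)): A:[req,sync,done] B:[] C:[ack]
After 12 (send(from=A, to=B, msg='start')): A:[req,sync,done] B:[start] C:[ack]
After 13 (process(C)): A:[req,sync,done] B:[start] C:[]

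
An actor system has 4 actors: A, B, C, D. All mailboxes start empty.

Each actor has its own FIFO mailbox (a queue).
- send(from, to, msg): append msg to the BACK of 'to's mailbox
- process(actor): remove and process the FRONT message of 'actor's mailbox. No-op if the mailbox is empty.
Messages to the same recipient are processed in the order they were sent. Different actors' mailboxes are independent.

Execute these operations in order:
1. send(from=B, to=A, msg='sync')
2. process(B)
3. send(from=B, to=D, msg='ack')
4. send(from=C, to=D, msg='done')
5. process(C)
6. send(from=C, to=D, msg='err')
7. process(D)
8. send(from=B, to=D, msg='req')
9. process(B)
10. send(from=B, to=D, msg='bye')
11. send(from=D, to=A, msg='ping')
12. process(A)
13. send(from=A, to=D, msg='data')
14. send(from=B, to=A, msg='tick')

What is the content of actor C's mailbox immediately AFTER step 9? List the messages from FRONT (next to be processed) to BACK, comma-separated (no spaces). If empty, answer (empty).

After 1 (send(from=B, to=A, msg='sync')): A:[sync] B:[] C:[] D:[]
After 2 (process(B)): A:[sync] B:[] C:[] D:[]
After 3 (send(from=B, to=D, msg='ack')): A:[sync] B:[] C:[] D:[ack]
After 4 (send(from=C, to=D, msg='done')): A:[sync] B:[] C:[] D:[ack,done]
After 5 (process(C)): A:[sync] B:[] C:[] D:[ack,done]
After 6 (send(from=C, to=D, msg='err')): A:[sync] B:[] C:[] D:[ack,done,err]
After 7 (process(D)): A:[sync] B:[] C:[] D:[done,err]
After 8 (send(from=B, to=D, msg='req')): A:[sync] B:[] C:[] D:[done,err,req]
After 9 (process(B)): A:[sync] B:[] C:[] D:[done,err,req]

(empty)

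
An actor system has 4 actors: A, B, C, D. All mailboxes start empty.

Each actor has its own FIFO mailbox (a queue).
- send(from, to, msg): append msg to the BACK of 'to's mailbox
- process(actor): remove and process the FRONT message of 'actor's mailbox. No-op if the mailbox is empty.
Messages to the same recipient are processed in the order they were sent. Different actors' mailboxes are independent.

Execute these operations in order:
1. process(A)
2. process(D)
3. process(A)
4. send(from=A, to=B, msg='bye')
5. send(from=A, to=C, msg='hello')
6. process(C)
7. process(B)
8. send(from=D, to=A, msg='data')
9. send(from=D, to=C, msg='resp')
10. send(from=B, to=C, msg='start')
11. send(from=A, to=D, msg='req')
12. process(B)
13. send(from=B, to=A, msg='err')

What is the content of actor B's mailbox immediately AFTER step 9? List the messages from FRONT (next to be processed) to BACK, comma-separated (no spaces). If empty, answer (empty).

After 1 (process(A)): A:[] B:[] C:[] D:[]
After 2 (process(D)): A:[] B:[] C:[] D:[]
After 3 (process(A)): A:[] B:[] C:[] D:[]
After 4 (send(from=A, to=B, msg='bye')): A:[] B:[bye] C:[] D:[]
After 5 (send(from=A, to=C, msg='hello')): A:[] B:[bye] C:[hello] D:[]
After 6 (process(C)): A:[] B:[bye] C:[] D:[]
After 7 (process(B)): A:[] B:[] C:[] D:[]
After 8 (send(from=D, to=A, msg='data')): A:[data] B:[] C:[] D:[]
After 9 (send(from=D, to=C, msg='resp')): A:[data] B:[] C:[resp] D:[]

(empty)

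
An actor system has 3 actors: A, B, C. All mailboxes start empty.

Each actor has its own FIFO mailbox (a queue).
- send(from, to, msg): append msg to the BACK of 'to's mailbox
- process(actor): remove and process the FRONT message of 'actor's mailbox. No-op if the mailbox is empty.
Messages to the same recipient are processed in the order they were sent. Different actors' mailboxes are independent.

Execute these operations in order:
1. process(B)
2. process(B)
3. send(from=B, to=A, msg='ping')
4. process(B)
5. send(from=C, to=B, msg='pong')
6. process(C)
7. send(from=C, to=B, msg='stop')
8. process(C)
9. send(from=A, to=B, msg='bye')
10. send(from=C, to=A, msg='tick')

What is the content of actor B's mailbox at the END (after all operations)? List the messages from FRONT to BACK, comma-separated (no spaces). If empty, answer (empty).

Answer: pong,stop,bye

Derivation:
After 1 (process(B)): A:[] B:[] C:[]
After 2 (process(B)): A:[] B:[] C:[]
After 3 (send(from=B, to=A, msg='ping')): A:[ping] B:[] C:[]
After 4 (process(B)): A:[ping] B:[] C:[]
After 5 (send(from=C, to=B, msg='pong')): A:[ping] B:[pong] C:[]
After 6 (process(C)): A:[ping] B:[pong] C:[]
After 7 (send(from=C, to=B, msg='stop')): A:[ping] B:[pong,stop] C:[]
After 8 (process(C)): A:[ping] B:[pong,stop] C:[]
After 9 (send(from=A, to=B, msg='bye')): A:[ping] B:[pong,stop,bye] C:[]
After 10 (send(from=C, to=A, msg='tick')): A:[ping,tick] B:[pong,stop,bye] C:[]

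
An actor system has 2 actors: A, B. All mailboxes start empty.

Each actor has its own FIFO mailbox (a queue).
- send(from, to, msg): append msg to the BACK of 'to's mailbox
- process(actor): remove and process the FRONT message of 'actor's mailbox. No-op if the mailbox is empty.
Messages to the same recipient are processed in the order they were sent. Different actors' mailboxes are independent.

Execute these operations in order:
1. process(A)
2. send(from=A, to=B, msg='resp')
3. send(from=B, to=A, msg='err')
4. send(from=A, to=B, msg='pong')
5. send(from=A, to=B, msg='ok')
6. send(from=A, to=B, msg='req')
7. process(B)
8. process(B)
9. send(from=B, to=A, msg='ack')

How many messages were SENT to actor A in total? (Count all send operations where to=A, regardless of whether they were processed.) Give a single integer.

After 1 (process(A)): A:[] B:[]
After 2 (send(from=A, to=B, msg='resp')): A:[] B:[resp]
After 3 (send(from=B, to=A, msg='err')): A:[err] B:[resp]
After 4 (send(from=A, to=B, msg='pong')): A:[err] B:[resp,pong]
After 5 (send(from=A, to=B, msg='ok')): A:[err] B:[resp,pong,ok]
After 6 (send(from=A, to=B, msg='req')): A:[err] B:[resp,pong,ok,req]
After 7 (process(B)): A:[err] B:[pong,ok,req]
After 8 (process(B)): A:[err] B:[ok,req]
After 9 (send(from=B, to=A, msg='ack')): A:[err,ack] B:[ok,req]

Answer: 2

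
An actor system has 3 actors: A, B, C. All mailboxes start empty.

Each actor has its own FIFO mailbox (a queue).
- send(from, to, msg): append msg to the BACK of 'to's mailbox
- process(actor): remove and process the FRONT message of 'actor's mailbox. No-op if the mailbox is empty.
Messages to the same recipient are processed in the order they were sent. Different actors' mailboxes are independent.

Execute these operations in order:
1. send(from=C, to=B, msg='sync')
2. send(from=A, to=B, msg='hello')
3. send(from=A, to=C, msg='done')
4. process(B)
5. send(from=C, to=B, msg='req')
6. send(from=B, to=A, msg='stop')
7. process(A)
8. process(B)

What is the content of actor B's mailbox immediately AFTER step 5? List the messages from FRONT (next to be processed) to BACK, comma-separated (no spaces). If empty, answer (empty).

After 1 (send(from=C, to=B, msg='sync')): A:[] B:[sync] C:[]
After 2 (send(from=A, to=B, msg='hello')): A:[] B:[sync,hello] C:[]
After 3 (send(from=A, to=C, msg='done')): A:[] B:[sync,hello] C:[done]
After 4 (process(B)): A:[] B:[hello] C:[done]
After 5 (send(from=C, to=B, msg='req')): A:[] B:[hello,req] C:[done]

hello,req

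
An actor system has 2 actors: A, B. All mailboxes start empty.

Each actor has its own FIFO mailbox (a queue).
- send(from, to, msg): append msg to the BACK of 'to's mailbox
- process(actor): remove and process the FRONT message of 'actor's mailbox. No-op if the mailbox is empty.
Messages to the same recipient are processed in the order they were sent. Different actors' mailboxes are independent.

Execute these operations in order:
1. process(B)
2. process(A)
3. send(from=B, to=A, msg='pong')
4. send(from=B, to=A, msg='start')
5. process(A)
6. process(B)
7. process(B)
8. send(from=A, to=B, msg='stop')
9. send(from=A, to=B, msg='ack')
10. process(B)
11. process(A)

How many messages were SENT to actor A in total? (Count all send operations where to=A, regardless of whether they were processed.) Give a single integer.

After 1 (process(B)): A:[] B:[]
After 2 (process(A)): A:[] B:[]
After 3 (send(from=B, to=A, msg='pong')): A:[pong] B:[]
After 4 (send(from=B, to=A, msg='start')): A:[pong,start] B:[]
After 5 (process(A)): A:[start] B:[]
After 6 (process(B)): A:[start] B:[]
After 7 (process(B)): A:[start] B:[]
After 8 (send(from=A, to=B, msg='stop')): A:[start] B:[stop]
After 9 (send(from=A, to=B, msg='ack')): A:[start] B:[stop,ack]
After 10 (process(B)): A:[start] B:[ack]
After 11 (process(A)): A:[] B:[ack]

Answer: 2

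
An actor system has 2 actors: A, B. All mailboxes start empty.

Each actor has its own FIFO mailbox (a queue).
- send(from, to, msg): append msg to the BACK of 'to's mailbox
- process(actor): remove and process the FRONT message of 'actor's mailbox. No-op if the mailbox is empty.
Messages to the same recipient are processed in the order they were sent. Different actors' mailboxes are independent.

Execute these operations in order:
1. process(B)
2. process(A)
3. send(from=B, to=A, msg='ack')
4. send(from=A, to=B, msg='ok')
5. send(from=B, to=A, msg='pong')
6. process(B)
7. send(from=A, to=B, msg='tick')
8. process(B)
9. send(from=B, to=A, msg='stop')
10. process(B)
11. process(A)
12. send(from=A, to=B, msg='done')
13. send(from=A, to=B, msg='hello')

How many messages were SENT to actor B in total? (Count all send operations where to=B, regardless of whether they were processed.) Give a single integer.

Answer: 4

Derivation:
After 1 (process(B)): A:[] B:[]
After 2 (process(A)): A:[] B:[]
After 3 (send(from=B, to=A, msg='ack')): A:[ack] B:[]
After 4 (send(from=A, to=B, msg='ok')): A:[ack] B:[ok]
After 5 (send(from=B, to=A, msg='pong')): A:[ack,pong] B:[ok]
After 6 (process(B)): A:[ack,pong] B:[]
After 7 (send(from=A, to=B, msg='tick')): A:[ack,pong] B:[tick]
After 8 (process(B)): A:[ack,pong] B:[]
After 9 (send(from=B, to=A, msg='stop')): A:[ack,pong,stop] B:[]
After 10 (process(B)): A:[ack,pong,stop] B:[]
After 11 (process(A)): A:[pong,stop] B:[]
After 12 (send(from=A, to=B, msg='done')): A:[pong,stop] B:[done]
After 13 (send(from=A, to=B, msg='hello')): A:[pong,stop] B:[done,hello]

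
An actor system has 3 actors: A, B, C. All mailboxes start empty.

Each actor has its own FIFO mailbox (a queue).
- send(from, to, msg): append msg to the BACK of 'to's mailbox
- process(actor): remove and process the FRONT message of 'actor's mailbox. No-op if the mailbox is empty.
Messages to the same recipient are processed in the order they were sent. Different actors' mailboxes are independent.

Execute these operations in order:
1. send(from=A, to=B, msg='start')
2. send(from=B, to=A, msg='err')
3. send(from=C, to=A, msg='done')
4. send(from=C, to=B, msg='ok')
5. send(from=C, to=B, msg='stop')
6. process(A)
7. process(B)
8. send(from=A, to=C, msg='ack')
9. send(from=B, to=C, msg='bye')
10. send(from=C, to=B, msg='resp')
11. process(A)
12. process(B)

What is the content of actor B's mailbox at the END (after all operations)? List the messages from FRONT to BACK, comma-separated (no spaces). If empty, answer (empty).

Answer: stop,resp

Derivation:
After 1 (send(from=A, to=B, msg='start')): A:[] B:[start] C:[]
After 2 (send(from=B, to=A, msg='err')): A:[err] B:[start] C:[]
After 3 (send(from=C, to=A, msg='done')): A:[err,done] B:[start] C:[]
After 4 (send(from=C, to=B, msg='ok')): A:[err,done] B:[start,ok] C:[]
After 5 (send(from=C, to=B, msg='stop')): A:[err,done] B:[start,ok,stop] C:[]
After 6 (process(A)): A:[done] B:[start,ok,stop] C:[]
After 7 (process(B)): A:[done] B:[ok,stop] C:[]
After 8 (send(from=A, to=C, msg='ack')): A:[done] B:[ok,stop] C:[ack]
After 9 (send(from=B, to=C, msg='bye')): A:[done] B:[ok,stop] C:[ack,bye]
After 10 (send(from=C, to=B, msg='resp')): A:[done] B:[ok,stop,resp] C:[ack,bye]
After 11 (process(A)): A:[] B:[ok,stop,resp] C:[ack,bye]
After 12 (process(B)): A:[] B:[stop,resp] C:[ack,bye]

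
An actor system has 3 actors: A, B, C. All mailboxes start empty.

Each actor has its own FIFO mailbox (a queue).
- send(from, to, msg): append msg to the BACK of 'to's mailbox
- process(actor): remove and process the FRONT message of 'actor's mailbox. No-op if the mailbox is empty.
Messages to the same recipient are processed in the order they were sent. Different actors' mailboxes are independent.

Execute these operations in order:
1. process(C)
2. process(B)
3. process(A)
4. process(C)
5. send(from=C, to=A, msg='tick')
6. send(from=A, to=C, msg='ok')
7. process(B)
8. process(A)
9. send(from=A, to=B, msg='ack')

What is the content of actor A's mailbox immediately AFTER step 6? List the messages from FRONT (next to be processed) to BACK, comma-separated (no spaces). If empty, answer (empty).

After 1 (process(C)): A:[] B:[] C:[]
After 2 (process(B)): A:[] B:[] C:[]
After 3 (process(A)): A:[] B:[] C:[]
After 4 (process(C)): A:[] B:[] C:[]
After 5 (send(from=C, to=A, msg='tick')): A:[tick] B:[] C:[]
After 6 (send(from=A, to=C, msg='ok')): A:[tick] B:[] C:[ok]

tick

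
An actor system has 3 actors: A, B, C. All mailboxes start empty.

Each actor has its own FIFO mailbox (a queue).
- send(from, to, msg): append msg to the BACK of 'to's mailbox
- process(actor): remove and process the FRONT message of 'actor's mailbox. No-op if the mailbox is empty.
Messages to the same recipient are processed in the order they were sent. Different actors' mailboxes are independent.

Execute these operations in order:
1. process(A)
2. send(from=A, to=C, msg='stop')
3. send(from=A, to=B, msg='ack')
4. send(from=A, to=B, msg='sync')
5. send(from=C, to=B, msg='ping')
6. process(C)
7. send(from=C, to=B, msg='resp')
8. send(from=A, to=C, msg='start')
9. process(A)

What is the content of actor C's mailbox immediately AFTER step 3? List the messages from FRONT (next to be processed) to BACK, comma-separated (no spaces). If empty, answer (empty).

After 1 (process(A)): A:[] B:[] C:[]
After 2 (send(from=A, to=C, msg='stop')): A:[] B:[] C:[stop]
After 3 (send(from=A, to=B, msg='ack')): A:[] B:[ack] C:[stop]

stop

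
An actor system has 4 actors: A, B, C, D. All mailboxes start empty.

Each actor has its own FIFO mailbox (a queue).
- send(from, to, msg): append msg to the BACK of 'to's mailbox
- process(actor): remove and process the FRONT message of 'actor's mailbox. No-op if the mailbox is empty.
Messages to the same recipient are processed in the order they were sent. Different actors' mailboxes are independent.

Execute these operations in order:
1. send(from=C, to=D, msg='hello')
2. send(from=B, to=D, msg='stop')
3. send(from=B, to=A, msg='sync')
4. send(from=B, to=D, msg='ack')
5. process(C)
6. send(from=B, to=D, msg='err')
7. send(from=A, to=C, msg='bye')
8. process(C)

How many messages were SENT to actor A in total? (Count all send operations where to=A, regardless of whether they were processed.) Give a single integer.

After 1 (send(from=C, to=D, msg='hello')): A:[] B:[] C:[] D:[hello]
After 2 (send(from=B, to=D, msg='stop')): A:[] B:[] C:[] D:[hello,stop]
After 3 (send(from=B, to=A, msg='sync')): A:[sync] B:[] C:[] D:[hello,stop]
After 4 (send(from=B, to=D, msg='ack')): A:[sync] B:[] C:[] D:[hello,stop,ack]
After 5 (process(C)): A:[sync] B:[] C:[] D:[hello,stop,ack]
After 6 (send(from=B, to=D, msg='err')): A:[sync] B:[] C:[] D:[hello,stop,ack,err]
After 7 (send(from=A, to=C, msg='bye')): A:[sync] B:[] C:[bye] D:[hello,stop,ack,err]
After 8 (process(C)): A:[sync] B:[] C:[] D:[hello,stop,ack,err]

Answer: 1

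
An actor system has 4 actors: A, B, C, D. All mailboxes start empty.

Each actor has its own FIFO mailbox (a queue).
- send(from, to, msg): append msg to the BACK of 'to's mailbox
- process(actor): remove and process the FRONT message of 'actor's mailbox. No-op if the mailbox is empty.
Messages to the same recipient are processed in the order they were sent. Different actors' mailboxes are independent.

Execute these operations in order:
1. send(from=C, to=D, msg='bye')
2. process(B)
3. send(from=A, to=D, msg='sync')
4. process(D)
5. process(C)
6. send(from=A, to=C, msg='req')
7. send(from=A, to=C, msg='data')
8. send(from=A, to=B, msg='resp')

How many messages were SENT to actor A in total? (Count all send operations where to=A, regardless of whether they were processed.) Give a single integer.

Answer: 0

Derivation:
After 1 (send(from=C, to=D, msg='bye')): A:[] B:[] C:[] D:[bye]
After 2 (process(B)): A:[] B:[] C:[] D:[bye]
After 3 (send(from=A, to=D, msg='sync')): A:[] B:[] C:[] D:[bye,sync]
After 4 (process(D)): A:[] B:[] C:[] D:[sync]
After 5 (process(C)): A:[] B:[] C:[] D:[sync]
After 6 (send(from=A, to=C, msg='req')): A:[] B:[] C:[req] D:[sync]
After 7 (send(from=A, to=C, msg='data')): A:[] B:[] C:[req,data] D:[sync]
After 8 (send(from=A, to=B, msg='resp')): A:[] B:[resp] C:[req,data] D:[sync]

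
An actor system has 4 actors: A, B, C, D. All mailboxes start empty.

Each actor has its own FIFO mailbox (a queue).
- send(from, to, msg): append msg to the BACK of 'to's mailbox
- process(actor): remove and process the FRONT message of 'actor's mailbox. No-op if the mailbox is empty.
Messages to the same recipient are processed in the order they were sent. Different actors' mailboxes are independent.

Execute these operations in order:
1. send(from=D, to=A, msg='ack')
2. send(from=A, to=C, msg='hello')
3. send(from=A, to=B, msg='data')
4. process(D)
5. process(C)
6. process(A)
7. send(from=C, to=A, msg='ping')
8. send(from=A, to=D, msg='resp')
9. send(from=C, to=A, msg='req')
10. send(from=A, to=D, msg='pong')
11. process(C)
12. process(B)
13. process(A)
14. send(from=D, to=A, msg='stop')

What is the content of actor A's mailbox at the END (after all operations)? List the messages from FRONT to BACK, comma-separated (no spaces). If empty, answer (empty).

After 1 (send(from=D, to=A, msg='ack')): A:[ack] B:[] C:[] D:[]
After 2 (send(from=A, to=C, msg='hello')): A:[ack] B:[] C:[hello] D:[]
After 3 (send(from=A, to=B, msg='data')): A:[ack] B:[data] C:[hello] D:[]
After 4 (process(D)): A:[ack] B:[data] C:[hello] D:[]
After 5 (process(C)): A:[ack] B:[data] C:[] D:[]
After 6 (process(A)): A:[] B:[data] C:[] D:[]
After 7 (send(from=C, to=A, msg='ping')): A:[ping] B:[data] C:[] D:[]
After 8 (send(from=A, to=D, msg='resp')): A:[ping] B:[data] C:[] D:[resp]
After 9 (send(from=C, to=A, msg='req')): A:[ping,req] B:[data] C:[] D:[resp]
After 10 (send(from=A, to=D, msg='pong')): A:[ping,req] B:[data] C:[] D:[resp,pong]
After 11 (process(C)): A:[ping,req] B:[data] C:[] D:[resp,pong]
After 12 (process(B)): A:[ping,req] B:[] C:[] D:[resp,pong]
After 13 (process(A)): A:[req] B:[] C:[] D:[resp,pong]
After 14 (send(from=D, to=A, msg='stop')): A:[req,stop] B:[] C:[] D:[resp,pong]

Answer: req,stop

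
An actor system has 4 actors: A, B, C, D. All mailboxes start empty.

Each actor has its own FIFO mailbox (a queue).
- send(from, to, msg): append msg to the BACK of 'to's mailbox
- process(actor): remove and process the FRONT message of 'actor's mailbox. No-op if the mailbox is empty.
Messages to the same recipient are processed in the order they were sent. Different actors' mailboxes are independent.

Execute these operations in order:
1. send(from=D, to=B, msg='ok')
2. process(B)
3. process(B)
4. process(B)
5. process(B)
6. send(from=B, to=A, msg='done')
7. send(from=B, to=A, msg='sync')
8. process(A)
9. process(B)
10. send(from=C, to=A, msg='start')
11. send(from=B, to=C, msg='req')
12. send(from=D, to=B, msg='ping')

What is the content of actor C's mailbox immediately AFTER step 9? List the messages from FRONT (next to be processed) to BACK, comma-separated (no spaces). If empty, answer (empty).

After 1 (send(from=D, to=B, msg='ok')): A:[] B:[ok] C:[] D:[]
After 2 (process(B)): A:[] B:[] C:[] D:[]
After 3 (process(B)): A:[] B:[] C:[] D:[]
After 4 (process(B)): A:[] B:[] C:[] D:[]
After 5 (process(B)): A:[] B:[] C:[] D:[]
After 6 (send(from=B, to=A, msg='done')): A:[done] B:[] C:[] D:[]
After 7 (send(from=B, to=A, msg='sync')): A:[done,sync] B:[] C:[] D:[]
After 8 (process(A)): A:[sync] B:[] C:[] D:[]
After 9 (process(B)): A:[sync] B:[] C:[] D:[]

(empty)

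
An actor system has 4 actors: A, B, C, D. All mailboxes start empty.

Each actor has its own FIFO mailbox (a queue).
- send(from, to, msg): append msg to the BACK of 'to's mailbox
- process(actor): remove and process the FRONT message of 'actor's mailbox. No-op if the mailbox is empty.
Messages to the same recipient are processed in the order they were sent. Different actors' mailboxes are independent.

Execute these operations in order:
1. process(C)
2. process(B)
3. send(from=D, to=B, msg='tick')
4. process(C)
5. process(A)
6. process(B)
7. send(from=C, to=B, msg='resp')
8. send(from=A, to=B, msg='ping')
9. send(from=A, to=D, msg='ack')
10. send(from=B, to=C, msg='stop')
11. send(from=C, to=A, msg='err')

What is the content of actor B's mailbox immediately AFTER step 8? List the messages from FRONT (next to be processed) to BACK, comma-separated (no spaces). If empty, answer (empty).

After 1 (process(C)): A:[] B:[] C:[] D:[]
After 2 (process(B)): A:[] B:[] C:[] D:[]
After 3 (send(from=D, to=B, msg='tick')): A:[] B:[tick] C:[] D:[]
After 4 (process(C)): A:[] B:[tick] C:[] D:[]
After 5 (process(A)): A:[] B:[tick] C:[] D:[]
After 6 (process(B)): A:[] B:[] C:[] D:[]
After 7 (send(from=C, to=B, msg='resp')): A:[] B:[resp] C:[] D:[]
After 8 (send(from=A, to=B, msg='ping')): A:[] B:[resp,ping] C:[] D:[]

resp,ping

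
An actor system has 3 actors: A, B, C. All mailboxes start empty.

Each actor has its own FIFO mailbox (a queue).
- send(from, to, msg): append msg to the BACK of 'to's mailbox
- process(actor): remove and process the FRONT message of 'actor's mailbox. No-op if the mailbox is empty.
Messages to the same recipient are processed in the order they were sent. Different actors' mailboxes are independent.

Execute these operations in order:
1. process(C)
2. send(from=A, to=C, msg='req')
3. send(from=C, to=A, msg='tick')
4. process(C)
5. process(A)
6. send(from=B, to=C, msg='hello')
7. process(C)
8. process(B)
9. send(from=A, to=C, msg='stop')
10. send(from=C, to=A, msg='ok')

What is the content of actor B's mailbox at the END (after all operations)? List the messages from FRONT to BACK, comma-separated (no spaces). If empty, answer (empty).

Answer: (empty)

Derivation:
After 1 (process(C)): A:[] B:[] C:[]
After 2 (send(from=A, to=C, msg='req')): A:[] B:[] C:[req]
After 3 (send(from=C, to=A, msg='tick')): A:[tick] B:[] C:[req]
After 4 (process(C)): A:[tick] B:[] C:[]
After 5 (process(A)): A:[] B:[] C:[]
After 6 (send(from=B, to=C, msg='hello')): A:[] B:[] C:[hello]
After 7 (process(C)): A:[] B:[] C:[]
After 8 (process(B)): A:[] B:[] C:[]
After 9 (send(from=A, to=C, msg='stop')): A:[] B:[] C:[stop]
After 10 (send(from=C, to=A, msg='ok')): A:[ok] B:[] C:[stop]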